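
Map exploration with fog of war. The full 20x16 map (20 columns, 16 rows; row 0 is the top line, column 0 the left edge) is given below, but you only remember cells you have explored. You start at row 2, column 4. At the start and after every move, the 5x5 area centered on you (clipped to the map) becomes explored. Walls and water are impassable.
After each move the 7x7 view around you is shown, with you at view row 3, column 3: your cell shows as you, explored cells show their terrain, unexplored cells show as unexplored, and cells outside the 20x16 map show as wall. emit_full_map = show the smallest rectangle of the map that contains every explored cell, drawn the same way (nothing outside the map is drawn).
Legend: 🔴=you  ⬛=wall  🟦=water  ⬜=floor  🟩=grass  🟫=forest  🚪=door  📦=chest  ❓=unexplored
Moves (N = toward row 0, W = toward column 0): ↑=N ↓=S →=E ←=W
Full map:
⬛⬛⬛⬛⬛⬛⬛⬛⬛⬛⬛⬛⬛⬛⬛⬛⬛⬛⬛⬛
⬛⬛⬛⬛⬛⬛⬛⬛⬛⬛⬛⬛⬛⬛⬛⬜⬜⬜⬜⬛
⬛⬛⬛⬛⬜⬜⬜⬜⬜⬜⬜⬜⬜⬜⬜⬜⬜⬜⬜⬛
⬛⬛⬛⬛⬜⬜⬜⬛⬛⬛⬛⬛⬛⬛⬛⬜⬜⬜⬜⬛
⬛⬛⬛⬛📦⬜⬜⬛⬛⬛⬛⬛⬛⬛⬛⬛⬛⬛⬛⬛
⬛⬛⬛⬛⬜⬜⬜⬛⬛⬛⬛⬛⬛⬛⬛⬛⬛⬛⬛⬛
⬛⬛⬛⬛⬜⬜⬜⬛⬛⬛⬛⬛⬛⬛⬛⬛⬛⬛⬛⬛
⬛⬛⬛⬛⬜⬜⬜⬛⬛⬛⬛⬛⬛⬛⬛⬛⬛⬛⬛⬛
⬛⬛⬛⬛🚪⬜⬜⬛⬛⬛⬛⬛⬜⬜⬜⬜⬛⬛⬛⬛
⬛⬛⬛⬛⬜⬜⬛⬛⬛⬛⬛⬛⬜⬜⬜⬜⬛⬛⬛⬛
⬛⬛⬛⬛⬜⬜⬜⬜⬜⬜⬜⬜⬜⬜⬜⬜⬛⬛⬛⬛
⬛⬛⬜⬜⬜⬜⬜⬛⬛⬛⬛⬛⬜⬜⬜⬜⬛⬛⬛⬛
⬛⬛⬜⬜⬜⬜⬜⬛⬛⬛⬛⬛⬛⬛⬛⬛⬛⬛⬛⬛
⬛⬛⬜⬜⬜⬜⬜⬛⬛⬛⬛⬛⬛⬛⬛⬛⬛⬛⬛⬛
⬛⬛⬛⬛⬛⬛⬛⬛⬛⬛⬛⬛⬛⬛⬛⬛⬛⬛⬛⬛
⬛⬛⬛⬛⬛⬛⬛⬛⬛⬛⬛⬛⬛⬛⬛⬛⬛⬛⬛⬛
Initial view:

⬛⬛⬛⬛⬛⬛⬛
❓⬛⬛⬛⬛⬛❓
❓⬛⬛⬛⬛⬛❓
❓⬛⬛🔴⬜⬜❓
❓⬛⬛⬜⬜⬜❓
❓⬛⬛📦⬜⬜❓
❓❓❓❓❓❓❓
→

⬛⬛⬛⬛⬛⬛⬛
⬛⬛⬛⬛⬛⬛❓
⬛⬛⬛⬛⬛⬛❓
⬛⬛⬜🔴⬜⬜❓
⬛⬛⬜⬜⬜⬛❓
⬛⬛📦⬜⬜⬛❓
❓❓❓❓❓❓❓

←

⬛⬛⬛⬛⬛⬛⬛
❓⬛⬛⬛⬛⬛⬛
❓⬛⬛⬛⬛⬛⬛
❓⬛⬛🔴⬜⬜⬜
❓⬛⬛⬜⬜⬜⬛
❓⬛⬛📦⬜⬜⬛
❓❓❓❓❓❓❓

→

⬛⬛⬛⬛⬛⬛⬛
⬛⬛⬛⬛⬛⬛❓
⬛⬛⬛⬛⬛⬛❓
⬛⬛⬜🔴⬜⬜❓
⬛⬛⬜⬜⬜⬛❓
⬛⬛📦⬜⬜⬛❓
❓❓❓❓❓❓❓

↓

⬛⬛⬛⬛⬛⬛❓
⬛⬛⬛⬛⬛⬛❓
⬛⬛⬜⬜⬜⬜❓
⬛⬛⬜🔴⬜⬛❓
⬛⬛📦⬜⬜⬛❓
❓⬛⬜⬜⬜⬛❓
❓❓❓❓❓❓❓

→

⬛⬛⬛⬛⬛❓❓
⬛⬛⬛⬛⬛⬛❓
⬛⬜⬜⬜⬜⬜❓
⬛⬜⬜🔴⬛⬛❓
⬛📦⬜⬜⬛⬛❓
⬛⬜⬜⬜⬛⬛❓
❓❓❓❓❓❓❓

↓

⬛⬛⬛⬛⬛⬛❓
⬛⬜⬜⬜⬜⬜❓
⬛⬜⬜⬜⬛⬛❓
⬛📦⬜🔴⬛⬛❓
⬛⬜⬜⬜⬛⬛❓
❓⬜⬜⬜⬛⬛❓
❓❓❓❓❓❓❓

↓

⬛⬜⬜⬜⬜⬜❓
⬛⬜⬜⬜⬛⬛❓
⬛📦⬜⬜⬛⬛❓
⬛⬜⬜🔴⬛⬛❓
❓⬜⬜⬜⬛⬛❓
❓⬜⬜⬜⬛⬛❓
❓❓❓❓❓❓❓

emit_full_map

⬛⬛⬛⬛⬛⬛❓
⬛⬛⬛⬛⬛⬛⬛
⬛⬛⬜⬜⬜⬜⬜
⬛⬛⬜⬜⬜⬛⬛
⬛⬛📦⬜⬜⬛⬛
❓⬛⬜⬜🔴⬛⬛
❓❓⬜⬜⬜⬛⬛
❓❓⬜⬜⬜⬛⬛

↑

⬛⬛⬛⬛⬛⬛❓
⬛⬜⬜⬜⬜⬜❓
⬛⬜⬜⬜⬛⬛❓
⬛📦⬜🔴⬛⬛❓
⬛⬜⬜⬜⬛⬛❓
❓⬜⬜⬜⬛⬛❓
❓⬜⬜⬜⬛⬛❓

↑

⬛⬛⬛⬛⬛❓❓
⬛⬛⬛⬛⬛⬛❓
⬛⬜⬜⬜⬜⬜❓
⬛⬜⬜🔴⬛⬛❓
⬛📦⬜⬜⬛⬛❓
⬛⬜⬜⬜⬛⬛❓
❓⬜⬜⬜⬛⬛❓

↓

⬛⬛⬛⬛⬛⬛❓
⬛⬜⬜⬜⬜⬜❓
⬛⬜⬜⬜⬛⬛❓
⬛📦⬜🔴⬛⬛❓
⬛⬜⬜⬜⬛⬛❓
❓⬜⬜⬜⬛⬛❓
❓⬜⬜⬜⬛⬛❓

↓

⬛⬜⬜⬜⬜⬜❓
⬛⬜⬜⬜⬛⬛❓
⬛📦⬜⬜⬛⬛❓
⬛⬜⬜🔴⬛⬛❓
❓⬜⬜⬜⬛⬛❓
❓⬜⬜⬜⬛⬛❓
❓❓❓❓❓❓❓

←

⬛⬛⬜⬜⬜⬜⬜
⬛⬛⬜⬜⬜⬛⬛
⬛⬛📦⬜⬜⬛⬛
❓⬛⬜🔴⬜⬛⬛
❓⬛⬜⬜⬜⬛⬛
❓⬛⬜⬜⬜⬛⬛
❓❓❓❓❓❓❓

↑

⬛⬛⬛⬛⬛⬛⬛
⬛⬛⬜⬜⬜⬜⬜
⬛⬛⬜⬜⬜⬛⬛
⬛⬛📦🔴⬜⬛⬛
❓⬛⬜⬜⬜⬛⬛
❓⬛⬜⬜⬜⬛⬛
❓⬛⬜⬜⬜⬛⬛

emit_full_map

⬛⬛⬛⬛⬛⬛❓
⬛⬛⬛⬛⬛⬛⬛
⬛⬛⬜⬜⬜⬜⬜
⬛⬛⬜⬜⬜⬛⬛
⬛⬛📦🔴⬜⬛⬛
❓⬛⬜⬜⬜⬛⬛
❓⬛⬜⬜⬜⬛⬛
❓⬛⬜⬜⬜⬛⬛

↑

⬛⬛⬛⬛⬛⬛❓
⬛⬛⬛⬛⬛⬛⬛
⬛⬛⬜⬜⬜⬜⬜
⬛⬛⬜🔴⬜⬛⬛
⬛⬛📦⬜⬜⬛⬛
❓⬛⬜⬜⬜⬛⬛
❓⬛⬜⬜⬜⬛⬛

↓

⬛⬛⬛⬛⬛⬛⬛
⬛⬛⬜⬜⬜⬜⬜
⬛⬛⬜⬜⬜⬛⬛
⬛⬛📦🔴⬜⬛⬛
❓⬛⬜⬜⬜⬛⬛
❓⬛⬜⬜⬜⬛⬛
❓⬛⬜⬜⬜⬛⬛

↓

⬛⬛⬜⬜⬜⬜⬜
⬛⬛⬜⬜⬜⬛⬛
⬛⬛📦⬜⬜⬛⬛
❓⬛⬜🔴⬜⬛⬛
❓⬛⬜⬜⬜⬛⬛
❓⬛⬜⬜⬜⬛⬛
❓❓❓❓❓❓❓

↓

⬛⬛⬜⬜⬜⬛⬛
⬛⬛📦⬜⬜⬛⬛
❓⬛⬜⬜⬜⬛⬛
❓⬛⬜🔴⬜⬛⬛
❓⬛⬜⬜⬜⬛⬛
❓⬛🚪⬜⬜⬛❓
❓❓❓❓❓❓❓

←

❓⬛⬛⬜⬜⬜⬛
❓⬛⬛📦⬜⬜⬛
❓⬛⬛⬜⬜⬜⬛
❓⬛⬛🔴⬜⬜⬛
❓⬛⬛⬜⬜⬜⬛
❓⬛⬛🚪⬜⬜⬛
❓❓❓❓❓❓❓

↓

❓⬛⬛📦⬜⬜⬛
❓⬛⬛⬜⬜⬜⬛
❓⬛⬛⬜⬜⬜⬛
❓⬛⬛🔴⬜⬜⬛
❓⬛⬛🚪⬜⬜⬛
❓⬛⬛⬜⬜⬛❓
❓❓❓❓❓❓❓

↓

❓⬛⬛⬜⬜⬜⬛
❓⬛⬛⬜⬜⬜⬛
❓⬛⬛⬜⬜⬜⬛
❓⬛⬛🔴⬜⬜⬛
❓⬛⬛⬜⬜⬛❓
❓⬛⬛⬜⬜⬜❓
❓❓❓❓❓❓❓

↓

❓⬛⬛⬜⬜⬜⬛
❓⬛⬛⬜⬜⬜⬛
❓⬛⬛🚪⬜⬜⬛
❓⬛⬛🔴⬜⬛❓
❓⬛⬛⬜⬜⬜❓
❓⬜⬜⬜⬜⬜❓
❓❓❓❓❓❓❓

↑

❓⬛⬛⬜⬜⬜⬛
❓⬛⬛⬜⬜⬜⬛
❓⬛⬛⬜⬜⬜⬛
❓⬛⬛🔴⬜⬜⬛
❓⬛⬛⬜⬜⬛❓
❓⬛⬛⬜⬜⬜❓
❓⬜⬜⬜⬜⬜❓

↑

❓⬛⬛📦⬜⬜⬛
❓⬛⬛⬜⬜⬜⬛
❓⬛⬛⬜⬜⬜⬛
❓⬛⬛🔴⬜⬜⬛
❓⬛⬛🚪⬜⬜⬛
❓⬛⬛⬜⬜⬛❓
❓⬛⬛⬜⬜⬜❓

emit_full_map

⬛⬛⬛⬛⬛⬛❓
⬛⬛⬛⬛⬛⬛⬛
⬛⬛⬜⬜⬜⬜⬜
⬛⬛⬜⬜⬜⬛⬛
⬛⬛📦⬜⬜⬛⬛
⬛⬛⬜⬜⬜⬛⬛
⬛⬛⬜⬜⬜⬛⬛
⬛⬛🔴⬜⬜⬛⬛
⬛⬛🚪⬜⬜⬛❓
⬛⬛⬜⬜⬛❓❓
⬛⬛⬜⬜⬜❓❓
⬜⬜⬜⬜⬜❓❓

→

⬛⬛📦⬜⬜⬛⬛
⬛⬛⬜⬜⬜⬛⬛
⬛⬛⬜⬜⬜⬛⬛
⬛⬛⬜🔴⬜⬛⬛
⬛⬛🚪⬜⬜⬛❓
⬛⬛⬜⬜⬛⬛❓
⬛⬛⬜⬜⬜❓❓

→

⬛📦⬜⬜⬛⬛❓
⬛⬜⬜⬜⬛⬛❓
⬛⬜⬜⬜⬛⬛❓
⬛⬜⬜🔴⬛⬛❓
⬛🚪⬜⬜⬛⬛❓
⬛⬜⬜⬛⬛⬛❓
⬛⬜⬜⬜❓❓❓

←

⬛⬛📦⬜⬜⬛⬛
⬛⬛⬜⬜⬜⬛⬛
⬛⬛⬜⬜⬜⬛⬛
⬛⬛⬜🔴⬜⬛⬛
⬛⬛🚪⬜⬜⬛⬛
⬛⬛⬜⬜⬛⬛⬛
⬛⬛⬜⬜⬜❓❓

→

⬛📦⬜⬜⬛⬛❓
⬛⬜⬜⬜⬛⬛❓
⬛⬜⬜⬜⬛⬛❓
⬛⬜⬜🔴⬛⬛❓
⬛🚪⬜⬜⬛⬛❓
⬛⬜⬜⬛⬛⬛❓
⬛⬜⬜⬜❓❓❓

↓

⬛⬜⬜⬜⬛⬛❓
⬛⬜⬜⬜⬛⬛❓
⬛⬜⬜⬜⬛⬛❓
⬛🚪⬜🔴⬛⬛❓
⬛⬜⬜⬛⬛⬛❓
⬛⬜⬜⬜⬜⬜❓
⬜⬜⬜⬜❓❓❓

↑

⬛📦⬜⬜⬛⬛❓
⬛⬜⬜⬜⬛⬛❓
⬛⬜⬜⬜⬛⬛❓
⬛⬜⬜🔴⬛⬛❓
⬛🚪⬜⬜⬛⬛❓
⬛⬜⬜⬛⬛⬛❓
⬛⬜⬜⬜⬜⬜❓

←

⬛⬛📦⬜⬜⬛⬛
⬛⬛⬜⬜⬜⬛⬛
⬛⬛⬜⬜⬜⬛⬛
⬛⬛⬜🔴⬜⬛⬛
⬛⬛🚪⬜⬜⬛⬛
⬛⬛⬜⬜⬛⬛⬛
⬛⬛⬜⬜⬜⬜⬜

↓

⬛⬛⬜⬜⬜⬛⬛
⬛⬛⬜⬜⬜⬛⬛
⬛⬛⬜⬜⬜⬛⬛
⬛⬛🚪🔴⬜⬛⬛
⬛⬛⬜⬜⬛⬛⬛
⬛⬛⬜⬜⬜⬜⬜
⬜⬜⬜⬜⬜❓❓

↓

⬛⬛⬜⬜⬜⬛⬛
⬛⬛⬜⬜⬜⬛⬛
⬛⬛🚪⬜⬜⬛⬛
⬛⬛⬜🔴⬛⬛⬛
⬛⬛⬜⬜⬜⬜⬜
⬜⬜⬜⬜⬜⬛❓
❓❓❓❓❓❓❓

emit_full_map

⬛⬛⬛⬛⬛⬛❓
⬛⬛⬛⬛⬛⬛⬛
⬛⬛⬜⬜⬜⬜⬜
⬛⬛⬜⬜⬜⬛⬛
⬛⬛📦⬜⬜⬛⬛
⬛⬛⬜⬜⬜⬛⬛
⬛⬛⬜⬜⬜⬛⬛
⬛⬛⬜⬜⬜⬛⬛
⬛⬛🚪⬜⬜⬛⬛
⬛⬛⬜🔴⬛⬛⬛
⬛⬛⬜⬜⬜⬜⬜
⬜⬜⬜⬜⬜⬛❓

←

❓⬛⬛⬜⬜⬜⬛
❓⬛⬛⬜⬜⬜⬛
❓⬛⬛🚪⬜⬜⬛
❓⬛⬛🔴⬜⬛⬛
❓⬛⬛⬜⬜⬜⬜
❓⬜⬜⬜⬜⬜⬛
❓❓❓❓❓❓❓

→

⬛⬛⬜⬜⬜⬛⬛
⬛⬛⬜⬜⬜⬛⬛
⬛⬛🚪⬜⬜⬛⬛
⬛⬛⬜🔴⬛⬛⬛
⬛⬛⬜⬜⬜⬜⬜
⬜⬜⬜⬜⬜⬛❓
❓❓❓❓❓❓❓

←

❓⬛⬛⬜⬜⬜⬛
❓⬛⬛⬜⬜⬜⬛
❓⬛⬛🚪⬜⬜⬛
❓⬛⬛🔴⬜⬛⬛
❓⬛⬛⬜⬜⬜⬜
❓⬜⬜⬜⬜⬜⬛
❓❓❓❓❓❓❓

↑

❓⬛⬛⬜⬜⬜⬛
❓⬛⬛⬜⬜⬜⬛
❓⬛⬛⬜⬜⬜⬛
❓⬛⬛🔴⬜⬜⬛
❓⬛⬛⬜⬜⬛⬛
❓⬛⬛⬜⬜⬜⬜
❓⬜⬜⬜⬜⬜⬛


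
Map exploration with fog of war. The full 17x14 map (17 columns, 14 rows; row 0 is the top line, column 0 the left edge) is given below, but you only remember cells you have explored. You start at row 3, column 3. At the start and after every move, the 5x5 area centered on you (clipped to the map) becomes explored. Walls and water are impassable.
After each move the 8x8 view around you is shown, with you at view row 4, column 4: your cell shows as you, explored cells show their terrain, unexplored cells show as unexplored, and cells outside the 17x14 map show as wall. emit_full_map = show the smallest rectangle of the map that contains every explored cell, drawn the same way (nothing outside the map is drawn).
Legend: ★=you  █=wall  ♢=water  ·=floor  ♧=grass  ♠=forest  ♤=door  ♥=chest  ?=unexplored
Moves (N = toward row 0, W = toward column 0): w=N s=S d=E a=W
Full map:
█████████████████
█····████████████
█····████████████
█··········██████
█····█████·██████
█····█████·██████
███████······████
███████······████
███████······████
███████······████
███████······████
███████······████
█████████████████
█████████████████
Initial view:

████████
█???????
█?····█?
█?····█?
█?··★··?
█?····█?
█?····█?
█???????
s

█???????
█?····█?
█?····█?
█?·····?
█?··★·█?
█?····█?
█?█████?
█???????

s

█?····█?
█?····█?
█?·····?
█?····█?
█?··★·█?
█?█████?
█?█████?
█???????

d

?····█??
?····█??
?······?
?····██?
?···★██?
?██████?
?██████?
????????

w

????????
?····█??
?····██?
?······?
?···★██?
?····██?
?██████?
?██████?

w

████████
????????
?····██?
?····██?
?···★··?
?····██?
?····██?
?██████?

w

████████
████████
??█████?
?····██?
?···★██?
?······?
?····██?
?····██?

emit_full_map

?█████
····██
···★██
······
····██
····██
██████
██████

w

████████
████████
████████
??█████?
?···★██?
?····██?
?······?
?····██?

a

████████
████████
████████
█?██████
█?··★·██
█?····██
█?······
█?····██

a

████████
████████
████████
████████
███·★··█
███····█
███·····
██?····█

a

████████
████████
████████
████████
████★···
████····
████····
███?····

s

████████
████████
████████
████····
████★···
████····
████····
███?····

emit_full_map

███████
█····██
█★···██
█······
█····██
?····██
?██████
?██████

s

████████
████████
████····
████····
████★···
████····
████····
███?████

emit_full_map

███████
█····██
█····██
█★·····
█····██
█····██
?██████
?██████


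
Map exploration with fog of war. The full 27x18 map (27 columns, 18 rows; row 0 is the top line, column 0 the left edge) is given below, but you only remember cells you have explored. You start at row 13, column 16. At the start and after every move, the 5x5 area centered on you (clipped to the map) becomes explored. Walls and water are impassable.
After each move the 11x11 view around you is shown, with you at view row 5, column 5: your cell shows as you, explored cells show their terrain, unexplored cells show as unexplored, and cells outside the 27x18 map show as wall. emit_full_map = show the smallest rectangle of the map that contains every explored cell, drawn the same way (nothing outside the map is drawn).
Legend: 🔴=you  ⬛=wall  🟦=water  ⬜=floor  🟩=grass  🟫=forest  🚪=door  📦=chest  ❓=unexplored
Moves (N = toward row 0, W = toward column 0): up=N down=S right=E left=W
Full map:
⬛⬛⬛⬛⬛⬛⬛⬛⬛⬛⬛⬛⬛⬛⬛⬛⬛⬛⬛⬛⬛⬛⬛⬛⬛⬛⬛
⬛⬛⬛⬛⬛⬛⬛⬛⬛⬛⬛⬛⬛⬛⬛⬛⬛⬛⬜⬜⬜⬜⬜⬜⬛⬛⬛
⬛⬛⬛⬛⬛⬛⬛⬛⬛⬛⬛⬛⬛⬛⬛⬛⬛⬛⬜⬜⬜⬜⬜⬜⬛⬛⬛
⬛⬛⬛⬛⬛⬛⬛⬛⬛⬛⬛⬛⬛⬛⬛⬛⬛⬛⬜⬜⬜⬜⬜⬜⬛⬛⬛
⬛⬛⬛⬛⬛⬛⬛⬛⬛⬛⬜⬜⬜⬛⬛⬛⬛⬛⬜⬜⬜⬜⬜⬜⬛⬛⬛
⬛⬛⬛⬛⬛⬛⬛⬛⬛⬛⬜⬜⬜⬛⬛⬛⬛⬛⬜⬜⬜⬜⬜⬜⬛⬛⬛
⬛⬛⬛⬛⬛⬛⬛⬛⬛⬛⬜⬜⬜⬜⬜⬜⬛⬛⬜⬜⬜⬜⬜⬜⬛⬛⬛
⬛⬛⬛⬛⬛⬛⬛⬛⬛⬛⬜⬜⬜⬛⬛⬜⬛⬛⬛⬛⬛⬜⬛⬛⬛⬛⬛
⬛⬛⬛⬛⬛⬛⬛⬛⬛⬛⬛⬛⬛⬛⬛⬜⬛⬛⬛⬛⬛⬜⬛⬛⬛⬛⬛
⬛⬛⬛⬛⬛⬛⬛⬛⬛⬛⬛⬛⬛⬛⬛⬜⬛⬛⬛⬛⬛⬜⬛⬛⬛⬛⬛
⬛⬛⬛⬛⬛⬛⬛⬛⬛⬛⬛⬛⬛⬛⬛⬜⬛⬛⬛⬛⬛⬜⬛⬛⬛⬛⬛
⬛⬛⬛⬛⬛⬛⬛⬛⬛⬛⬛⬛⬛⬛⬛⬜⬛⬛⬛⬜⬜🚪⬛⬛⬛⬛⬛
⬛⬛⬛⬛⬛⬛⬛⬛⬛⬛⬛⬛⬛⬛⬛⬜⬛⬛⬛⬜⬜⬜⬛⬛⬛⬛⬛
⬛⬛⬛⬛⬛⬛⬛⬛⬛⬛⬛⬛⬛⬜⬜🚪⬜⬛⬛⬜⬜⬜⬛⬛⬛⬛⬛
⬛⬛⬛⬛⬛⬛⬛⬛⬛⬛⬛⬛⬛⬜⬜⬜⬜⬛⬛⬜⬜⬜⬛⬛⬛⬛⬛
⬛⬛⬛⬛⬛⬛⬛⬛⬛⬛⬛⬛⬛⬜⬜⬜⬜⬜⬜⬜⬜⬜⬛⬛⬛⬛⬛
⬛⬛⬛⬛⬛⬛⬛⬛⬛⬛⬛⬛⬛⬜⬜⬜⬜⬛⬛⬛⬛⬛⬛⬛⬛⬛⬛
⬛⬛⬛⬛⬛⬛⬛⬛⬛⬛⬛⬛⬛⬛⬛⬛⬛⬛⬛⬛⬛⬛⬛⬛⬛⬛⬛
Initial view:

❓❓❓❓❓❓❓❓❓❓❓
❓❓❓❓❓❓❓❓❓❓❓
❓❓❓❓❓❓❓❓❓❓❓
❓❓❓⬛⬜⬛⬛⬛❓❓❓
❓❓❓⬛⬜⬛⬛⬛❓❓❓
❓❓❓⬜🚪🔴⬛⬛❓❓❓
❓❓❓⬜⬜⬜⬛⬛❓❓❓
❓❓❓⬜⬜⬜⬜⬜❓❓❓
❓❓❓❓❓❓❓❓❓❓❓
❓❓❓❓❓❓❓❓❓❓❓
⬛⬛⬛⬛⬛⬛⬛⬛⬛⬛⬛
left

❓❓❓❓❓❓❓❓❓❓❓
❓❓❓❓❓❓❓❓❓❓❓
❓❓❓❓❓❓❓❓❓❓❓
❓❓❓⬛⬛⬜⬛⬛⬛❓❓
❓❓❓⬛⬛⬜⬛⬛⬛❓❓
❓❓❓⬜⬜🔴⬜⬛⬛❓❓
❓❓❓⬜⬜⬜⬜⬛⬛❓❓
❓❓❓⬜⬜⬜⬜⬜⬜❓❓
❓❓❓❓❓❓❓❓❓❓❓
❓❓❓❓❓❓❓❓❓❓❓
⬛⬛⬛⬛⬛⬛⬛⬛⬛⬛⬛

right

❓❓❓❓❓❓❓❓❓❓❓
❓❓❓❓❓❓❓❓❓❓❓
❓❓❓❓❓❓❓❓❓❓❓
❓❓⬛⬛⬜⬛⬛⬛❓❓❓
❓❓⬛⬛⬜⬛⬛⬛❓❓❓
❓❓⬜⬜🚪🔴⬛⬛❓❓❓
❓❓⬜⬜⬜⬜⬛⬛❓❓❓
❓❓⬜⬜⬜⬜⬜⬜❓❓❓
❓❓❓❓❓❓❓❓❓❓❓
❓❓❓❓❓❓❓❓❓❓❓
⬛⬛⬛⬛⬛⬛⬛⬛⬛⬛⬛

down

❓❓❓❓❓❓❓❓❓❓❓
❓❓❓❓❓❓❓❓❓❓❓
❓❓⬛⬛⬜⬛⬛⬛❓❓❓
❓❓⬛⬛⬜⬛⬛⬛❓❓❓
❓❓⬜⬜🚪⬜⬛⬛❓❓❓
❓❓⬜⬜⬜🔴⬛⬛❓❓❓
❓❓⬜⬜⬜⬜⬜⬜❓❓❓
❓❓❓⬜⬜⬜⬛⬛❓❓❓
❓❓❓❓❓❓❓❓❓❓❓
⬛⬛⬛⬛⬛⬛⬛⬛⬛⬛⬛
⬛⬛⬛⬛⬛⬛⬛⬛⬛⬛⬛

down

❓❓❓❓❓❓❓❓❓❓❓
❓❓⬛⬛⬜⬛⬛⬛❓❓❓
❓❓⬛⬛⬜⬛⬛⬛❓❓❓
❓❓⬜⬜🚪⬜⬛⬛❓❓❓
❓❓⬜⬜⬜⬜⬛⬛❓❓❓
❓❓⬜⬜⬜🔴⬜⬜❓❓❓
❓❓❓⬜⬜⬜⬛⬛❓❓❓
❓❓❓⬛⬛⬛⬛⬛❓❓❓
⬛⬛⬛⬛⬛⬛⬛⬛⬛⬛⬛
⬛⬛⬛⬛⬛⬛⬛⬛⬛⬛⬛
⬛⬛⬛⬛⬛⬛⬛⬛⬛⬛⬛

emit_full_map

⬛⬛⬜⬛⬛⬛
⬛⬛⬜⬛⬛⬛
⬜⬜🚪⬜⬛⬛
⬜⬜⬜⬜⬛⬛
⬜⬜⬜🔴⬜⬜
❓⬜⬜⬜⬛⬛
❓⬛⬛⬛⬛⬛

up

❓❓❓❓❓❓❓❓❓❓❓
❓❓❓❓❓❓❓❓❓❓❓
❓❓⬛⬛⬜⬛⬛⬛❓❓❓
❓❓⬛⬛⬜⬛⬛⬛❓❓❓
❓❓⬜⬜🚪⬜⬛⬛❓❓❓
❓❓⬜⬜⬜🔴⬛⬛❓❓❓
❓❓⬜⬜⬜⬜⬜⬜❓❓❓
❓❓❓⬜⬜⬜⬛⬛❓❓❓
❓❓❓⬛⬛⬛⬛⬛❓❓❓
⬛⬛⬛⬛⬛⬛⬛⬛⬛⬛⬛
⬛⬛⬛⬛⬛⬛⬛⬛⬛⬛⬛

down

❓❓❓❓❓❓❓❓❓❓❓
❓❓⬛⬛⬜⬛⬛⬛❓❓❓
❓❓⬛⬛⬜⬛⬛⬛❓❓❓
❓❓⬜⬜🚪⬜⬛⬛❓❓❓
❓❓⬜⬜⬜⬜⬛⬛❓❓❓
❓❓⬜⬜⬜🔴⬜⬜❓❓❓
❓❓❓⬜⬜⬜⬛⬛❓❓❓
❓❓❓⬛⬛⬛⬛⬛❓❓❓
⬛⬛⬛⬛⬛⬛⬛⬛⬛⬛⬛
⬛⬛⬛⬛⬛⬛⬛⬛⬛⬛⬛
⬛⬛⬛⬛⬛⬛⬛⬛⬛⬛⬛

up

❓❓❓❓❓❓❓❓❓❓❓
❓❓❓❓❓❓❓❓❓❓❓
❓❓⬛⬛⬜⬛⬛⬛❓❓❓
❓❓⬛⬛⬜⬛⬛⬛❓❓❓
❓❓⬜⬜🚪⬜⬛⬛❓❓❓
❓❓⬜⬜⬜🔴⬛⬛❓❓❓
❓❓⬜⬜⬜⬜⬜⬜❓❓❓
❓❓❓⬜⬜⬜⬛⬛❓❓❓
❓❓❓⬛⬛⬛⬛⬛❓❓❓
⬛⬛⬛⬛⬛⬛⬛⬛⬛⬛⬛
⬛⬛⬛⬛⬛⬛⬛⬛⬛⬛⬛


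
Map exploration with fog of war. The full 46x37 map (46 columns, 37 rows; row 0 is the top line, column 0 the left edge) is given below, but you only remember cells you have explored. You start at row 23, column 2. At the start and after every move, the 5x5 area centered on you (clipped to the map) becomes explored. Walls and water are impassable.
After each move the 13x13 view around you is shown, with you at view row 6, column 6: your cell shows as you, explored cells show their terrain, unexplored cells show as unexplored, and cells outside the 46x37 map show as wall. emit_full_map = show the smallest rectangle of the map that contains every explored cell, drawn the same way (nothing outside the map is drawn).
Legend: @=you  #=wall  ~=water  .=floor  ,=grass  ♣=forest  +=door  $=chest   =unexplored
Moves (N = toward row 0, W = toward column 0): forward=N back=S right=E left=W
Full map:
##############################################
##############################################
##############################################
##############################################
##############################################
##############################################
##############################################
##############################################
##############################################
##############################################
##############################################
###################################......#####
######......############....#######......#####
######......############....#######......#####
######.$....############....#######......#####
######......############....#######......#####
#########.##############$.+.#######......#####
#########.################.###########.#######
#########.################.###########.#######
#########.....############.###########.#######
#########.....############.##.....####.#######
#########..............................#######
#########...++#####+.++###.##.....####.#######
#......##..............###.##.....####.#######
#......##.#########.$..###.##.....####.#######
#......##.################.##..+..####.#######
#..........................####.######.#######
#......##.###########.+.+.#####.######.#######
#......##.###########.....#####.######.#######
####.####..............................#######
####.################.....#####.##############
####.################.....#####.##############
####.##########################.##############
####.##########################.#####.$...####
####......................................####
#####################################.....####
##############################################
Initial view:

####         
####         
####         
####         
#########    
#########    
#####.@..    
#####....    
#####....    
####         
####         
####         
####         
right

###          
###          
###          
###          
#########    
#########    
####..@..    
####.....    
####.....    
###          
###          
###          
###          

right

##           
##           
##           
##           
#########    
#########    
###...@..    
###......    
###......    
##           
##           
##           
##           

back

##           
##           
##           
#########    
#########    
###......    
###...@..    
###......    
##  .....    
##           
##           
##           
##           

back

##           
##           
#########    
#########    
###......    
###......    
###...@..    
##  .....    
##  .....    
##           
##           
##           
##           

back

##           
#########    
#########    
###......    
###......    
###......    
##  ..@..    
##  .....    
##  .....    
##           
##           
##           
##           

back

#########    
#########    
###......    
###......    
###......    
##  .....    
##  ..@..    
##  .....    
##  ##.##    
##           
##           
##           
##           

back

#########    
###......    
###......    
###......    
##  .....    
##  .....    
##  ..@..    
##  ##.##    
##  ##.##    
##           
##           
##           
##           

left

##########   
####......   
####......   
####......   
### ......   
### ......   
### ..@...   
### ###.##   
### ###.##   
###          
###          
###          
###          

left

###########  
#####......  
#####......  
#####......  
#####......  
#####......  
#####.@....  
########.##  
########.##  
####         
####         
####         
####         

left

############ 
######...... 
######...... 
######...... 
######...... 
######...... 
######@..... 
#########.## 
#########.## 
#####        
#####        
#####        
#####        

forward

############ 
############ 
######...... 
######...... 
######...... 
######...... 
######@..... 
######...... 
#########.## 
#########.## 
#####        
#####        
#####        

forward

#####        
############ 
############ 
######...... 
######...... 
######...... 
######@..... 
######...... 
######...... 
#########.## 
#########.## 
#####        
#####        

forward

#####        
#####        
############ 
############ 
######...... 
######...... 
######@..... 
######...... 
######...... 
######...... 
#########.## 
#########.## 
#####        

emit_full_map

#######
#######
#......
#......
#@.....
#......
#......
#......
####.##
####.##

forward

#####        
#####        
#####        
############ 
############ 
######...... 
######@..... 
######...... 
######...... 
######...... 
######...... 
#########.## 
#########.## 

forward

#####        
#####        
#####        
#####        
############ 
############ 
######@..... 
######...... 
######...... 
######...... 
######...... 
######...... 
#########.## 

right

####         
####         
####         
####         
###########  
###########  
#####.@....  
#####......  
#####......  
#####......  
#####......  
#####......  
########.##  

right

###          
###          
###          
###          
##########   
##########   
####..@...   
####......   
####......   
####......   
####......   
####......   
#######.##   

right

##           
##           
##           
##           
#########    
#########    
###...@..    
###......    
###......    
###......    
###......    
###......    
######.##    

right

#            
#            
#            
#            
#########    
#########    
##....@.#    
##......#    
##......#    
##......     
##......     
##......     
#####.##     

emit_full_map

########
########
#....@.#
#......#
#......#
#...... 
#...... 
#...... 
####.## 
####.## 


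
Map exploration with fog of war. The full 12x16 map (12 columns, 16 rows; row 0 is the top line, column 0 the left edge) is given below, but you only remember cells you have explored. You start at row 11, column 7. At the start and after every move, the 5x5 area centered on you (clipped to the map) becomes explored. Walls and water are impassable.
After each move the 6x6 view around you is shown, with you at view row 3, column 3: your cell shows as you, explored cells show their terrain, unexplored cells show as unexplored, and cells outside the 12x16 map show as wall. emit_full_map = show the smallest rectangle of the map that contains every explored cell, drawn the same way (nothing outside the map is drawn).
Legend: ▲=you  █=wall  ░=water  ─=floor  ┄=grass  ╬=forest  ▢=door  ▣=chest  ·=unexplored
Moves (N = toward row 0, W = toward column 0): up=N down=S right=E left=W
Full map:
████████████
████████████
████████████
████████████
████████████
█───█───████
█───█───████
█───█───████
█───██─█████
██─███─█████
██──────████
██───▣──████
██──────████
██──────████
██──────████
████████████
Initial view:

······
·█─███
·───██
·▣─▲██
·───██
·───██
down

·█─███
·───██
·▣──██
·──▲██
·───██
·───██

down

·───██
·▣──██
·───██
·──▲██
·───██
·█████

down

·▣──██
·───██
·───██
·──▲██
·█████
██████

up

·───██
·▣──██
·───██
·──▲██
·───██
·█████

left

··───█
·─▣──█
·────█
·──▲─█
·────█
·█████

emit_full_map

·█─███
·───██
─▣──██
────██
──▲─██
────██
██████

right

·───██
─▣──██
────██
───▲██
────██
██████

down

─▣──██
────██
────██
───▲██
██████
██████

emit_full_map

·█─███
·───██
─▣──██
────██
────██
───▲██
██████


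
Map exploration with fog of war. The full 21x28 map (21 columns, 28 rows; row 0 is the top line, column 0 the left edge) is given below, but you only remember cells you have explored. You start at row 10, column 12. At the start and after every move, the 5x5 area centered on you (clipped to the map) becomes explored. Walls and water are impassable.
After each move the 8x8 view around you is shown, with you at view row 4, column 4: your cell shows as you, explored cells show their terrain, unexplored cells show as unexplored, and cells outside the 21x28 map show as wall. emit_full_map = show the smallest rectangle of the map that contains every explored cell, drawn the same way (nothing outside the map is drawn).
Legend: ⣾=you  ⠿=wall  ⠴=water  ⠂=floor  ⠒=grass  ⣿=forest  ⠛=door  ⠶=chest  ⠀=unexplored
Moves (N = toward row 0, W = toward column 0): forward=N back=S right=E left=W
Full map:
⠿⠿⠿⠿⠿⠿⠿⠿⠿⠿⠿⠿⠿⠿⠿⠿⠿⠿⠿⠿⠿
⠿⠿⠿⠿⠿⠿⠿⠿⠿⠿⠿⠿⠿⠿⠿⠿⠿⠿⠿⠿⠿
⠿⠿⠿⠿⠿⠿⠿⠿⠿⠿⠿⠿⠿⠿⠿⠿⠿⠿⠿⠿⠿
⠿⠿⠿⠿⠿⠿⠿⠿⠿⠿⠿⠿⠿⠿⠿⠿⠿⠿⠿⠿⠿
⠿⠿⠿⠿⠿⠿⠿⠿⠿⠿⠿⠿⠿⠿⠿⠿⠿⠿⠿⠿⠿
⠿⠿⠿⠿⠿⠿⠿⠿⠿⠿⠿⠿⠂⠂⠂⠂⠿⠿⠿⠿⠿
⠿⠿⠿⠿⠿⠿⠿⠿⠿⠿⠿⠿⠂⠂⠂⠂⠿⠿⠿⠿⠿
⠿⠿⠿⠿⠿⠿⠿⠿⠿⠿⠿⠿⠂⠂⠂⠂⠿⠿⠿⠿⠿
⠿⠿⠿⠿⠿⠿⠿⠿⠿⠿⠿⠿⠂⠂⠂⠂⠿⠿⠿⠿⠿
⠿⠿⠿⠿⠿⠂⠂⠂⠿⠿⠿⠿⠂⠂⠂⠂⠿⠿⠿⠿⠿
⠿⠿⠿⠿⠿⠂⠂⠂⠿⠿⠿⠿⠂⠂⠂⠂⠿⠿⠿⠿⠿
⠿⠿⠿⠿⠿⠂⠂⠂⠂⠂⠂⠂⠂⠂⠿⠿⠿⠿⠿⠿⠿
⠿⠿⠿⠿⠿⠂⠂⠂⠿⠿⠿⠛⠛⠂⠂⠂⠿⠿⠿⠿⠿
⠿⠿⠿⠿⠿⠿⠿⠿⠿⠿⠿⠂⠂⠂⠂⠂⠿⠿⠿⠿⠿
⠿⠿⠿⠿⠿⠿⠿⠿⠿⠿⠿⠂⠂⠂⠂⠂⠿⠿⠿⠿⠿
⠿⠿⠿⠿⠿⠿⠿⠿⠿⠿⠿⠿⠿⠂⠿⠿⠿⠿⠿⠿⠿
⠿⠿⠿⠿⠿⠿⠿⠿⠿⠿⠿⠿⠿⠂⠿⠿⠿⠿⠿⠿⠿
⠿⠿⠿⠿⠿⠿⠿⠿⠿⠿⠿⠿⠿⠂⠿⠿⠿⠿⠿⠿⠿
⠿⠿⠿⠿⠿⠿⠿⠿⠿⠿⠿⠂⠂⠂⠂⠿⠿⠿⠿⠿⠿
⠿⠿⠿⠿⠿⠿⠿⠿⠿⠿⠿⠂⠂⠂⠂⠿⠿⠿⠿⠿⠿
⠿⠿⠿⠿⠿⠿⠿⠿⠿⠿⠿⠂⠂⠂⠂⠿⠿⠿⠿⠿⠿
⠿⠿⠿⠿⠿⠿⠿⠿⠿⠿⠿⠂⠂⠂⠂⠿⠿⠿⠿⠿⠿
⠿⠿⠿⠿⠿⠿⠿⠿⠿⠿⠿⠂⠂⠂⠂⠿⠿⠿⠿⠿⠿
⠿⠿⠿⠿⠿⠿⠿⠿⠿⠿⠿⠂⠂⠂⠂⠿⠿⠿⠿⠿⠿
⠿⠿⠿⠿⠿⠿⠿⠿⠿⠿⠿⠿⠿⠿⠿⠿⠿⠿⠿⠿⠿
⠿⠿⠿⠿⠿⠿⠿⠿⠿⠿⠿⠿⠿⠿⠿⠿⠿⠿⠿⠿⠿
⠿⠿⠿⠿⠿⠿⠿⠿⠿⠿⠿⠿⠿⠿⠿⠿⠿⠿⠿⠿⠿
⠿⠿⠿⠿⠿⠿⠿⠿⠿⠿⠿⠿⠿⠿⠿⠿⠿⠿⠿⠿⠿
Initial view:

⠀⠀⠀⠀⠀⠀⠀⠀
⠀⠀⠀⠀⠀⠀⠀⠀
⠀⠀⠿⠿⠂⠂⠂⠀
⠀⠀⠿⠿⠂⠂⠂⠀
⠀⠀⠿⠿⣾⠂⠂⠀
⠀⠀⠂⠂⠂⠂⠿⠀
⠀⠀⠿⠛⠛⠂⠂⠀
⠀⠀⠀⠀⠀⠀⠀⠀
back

⠀⠀⠀⠀⠀⠀⠀⠀
⠀⠀⠿⠿⠂⠂⠂⠀
⠀⠀⠿⠿⠂⠂⠂⠀
⠀⠀⠿⠿⠂⠂⠂⠀
⠀⠀⠂⠂⣾⠂⠿⠀
⠀⠀⠿⠛⠛⠂⠂⠀
⠀⠀⠿⠂⠂⠂⠂⠀
⠀⠀⠀⠀⠀⠀⠀⠀

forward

⠀⠀⠀⠀⠀⠀⠀⠀
⠀⠀⠀⠀⠀⠀⠀⠀
⠀⠀⠿⠿⠂⠂⠂⠀
⠀⠀⠿⠿⠂⠂⠂⠀
⠀⠀⠿⠿⣾⠂⠂⠀
⠀⠀⠂⠂⠂⠂⠿⠀
⠀⠀⠿⠛⠛⠂⠂⠀
⠀⠀⠿⠂⠂⠂⠂⠀

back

⠀⠀⠀⠀⠀⠀⠀⠀
⠀⠀⠿⠿⠂⠂⠂⠀
⠀⠀⠿⠿⠂⠂⠂⠀
⠀⠀⠿⠿⠂⠂⠂⠀
⠀⠀⠂⠂⣾⠂⠿⠀
⠀⠀⠿⠛⠛⠂⠂⠀
⠀⠀⠿⠂⠂⠂⠂⠀
⠀⠀⠀⠀⠀⠀⠀⠀

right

⠀⠀⠀⠀⠀⠀⠀⠀
⠀⠿⠿⠂⠂⠂⠀⠀
⠀⠿⠿⠂⠂⠂⠂⠀
⠀⠿⠿⠂⠂⠂⠂⠀
⠀⠂⠂⠂⣾⠿⠿⠀
⠀⠿⠛⠛⠂⠂⠂⠀
⠀⠿⠂⠂⠂⠂⠂⠀
⠀⠀⠀⠀⠀⠀⠀⠀

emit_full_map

⠿⠿⠂⠂⠂⠀
⠿⠿⠂⠂⠂⠂
⠿⠿⠂⠂⠂⠂
⠂⠂⠂⣾⠿⠿
⠿⠛⠛⠂⠂⠂
⠿⠂⠂⠂⠂⠂

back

⠀⠿⠿⠂⠂⠂⠀⠀
⠀⠿⠿⠂⠂⠂⠂⠀
⠀⠿⠿⠂⠂⠂⠂⠀
⠀⠂⠂⠂⠂⠿⠿⠀
⠀⠿⠛⠛⣾⠂⠂⠀
⠀⠿⠂⠂⠂⠂⠂⠀
⠀⠀⠂⠂⠂⠂⠂⠀
⠀⠀⠀⠀⠀⠀⠀⠀

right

⠿⠿⠂⠂⠂⠀⠀⠀
⠿⠿⠂⠂⠂⠂⠀⠀
⠿⠿⠂⠂⠂⠂⠿⠀
⠂⠂⠂⠂⠿⠿⠿⠀
⠿⠛⠛⠂⣾⠂⠿⠀
⠿⠂⠂⠂⠂⠂⠿⠀
⠀⠂⠂⠂⠂⠂⠿⠀
⠀⠀⠀⠀⠀⠀⠀⠀

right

⠿⠂⠂⠂⠀⠀⠀⠀
⠿⠂⠂⠂⠂⠀⠀⠀
⠿⠂⠂⠂⠂⠿⠿⠀
⠂⠂⠂⠿⠿⠿⠿⠀
⠛⠛⠂⠂⣾⠿⠿⠀
⠂⠂⠂⠂⠂⠿⠿⠀
⠂⠂⠂⠂⠂⠿⠿⠀
⠀⠀⠀⠀⠀⠀⠀⠀

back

⠿⠂⠂⠂⠂⠀⠀⠀
⠿⠂⠂⠂⠂⠿⠿⠀
⠂⠂⠂⠿⠿⠿⠿⠀
⠛⠛⠂⠂⠂⠿⠿⠀
⠂⠂⠂⠂⣾⠿⠿⠀
⠂⠂⠂⠂⠂⠿⠿⠀
⠀⠀⠂⠿⠿⠿⠿⠀
⠀⠀⠀⠀⠀⠀⠀⠀

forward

⠿⠂⠂⠂⠀⠀⠀⠀
⠿⠂⠂⠂⠂⠀⠀⠀
⠿⠂⠂⠂⠂⠿⠿⠀
⠂⠂⠂⠿⠿⠿⠿⠀
⠛⠛⠂⠂⣾⠿⠿⠀
⠂⠂⠂⠂⠂⠿⠿⠀
⠂⠂⠂⠂⠂⠿⠿⠀
⠀⠀⠂⠿⠿⠿⠿⠀

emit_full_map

⠿⠿⠂⠂⠂⠀⠀⠀
⠿⠿⠂⠂⠂⠂⠀⠀
⠿⠿⠂⠂⠂⠂⠿⠿
⠂⠂⠂⠂⠿⠿⠿⠿
⠿⠛⠛⠂⠂⣾⠿⠿
⠿⠂⠂⠂⠂⠂⠿⠿
⠀⠂⠂⠂⠂⠂⠿⠿
⠀⠀⠀⠂⠿⠿⠿⠿

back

⠿⠂⠂⠂⠂⠀⠀⠀
⠿⠂⠂⠂⠂⠿⠿⠀
⠂⠂⠂⠿⠿⠿⠿⠀
⠛⠛⠂⠂⠂⠿⠿⠀
⠂⠂⠂⠂⣾⠿⠿⠀
⠂⠂⠂⠂⠂⠿⠿⠀
⠀⠀⠂⠿⠿⠿⠿⠀
⠀⠀⠀⠀⠀⠀⠀⠀

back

⠿⠂⠂⠂⠂⠿⠿⠀
⠂⠂⠂⠿⠿⠿⠿⠀
⠛⠛⠂⠂⠂⠿⠿⠀
⠂⠂⠂⠂⠂⠿⠿⠀
⠂⠂⠂⠂⣾⠿⠿⠀
⠀⠀⠂⠿⠿⠿⠿⠀
⠀⠀⠂⠿⠿⠿⠿⠀
⠀⠀⠀⠀⠀⠀⠀⠀

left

⠿⠿⠂⠂⠂⠂⠿⠿
⠂⠂⠂⠂⠿⠿⠿⠿
⠿⠛⠛⠂⠂⠂⠿⠿
⠿⠂⠂⠂⠂⠂⠿⠿
⠀⠂⠂⠂⣾⠂⠿⠿
⠀⠀⠿⠂⠿⠿⠿⠿
⠀⠀⠿⠂⠿⠿⠿⠿
⠀⠀⠀⠀⠀⠀⠀⠀

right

⠿⠂⠂⠂⠂⠿⠿⠀
⠂⠂⠂⠿⠿⠿⠿⠀
⠛⠛⠂⠂⠂⠿⠿⠀
⠂⠂⠂⠂⠂⠿⠿⠀
⠂⠂⠂⠂⣾⠿⠿⠀
⠀⠿⠂⠿⠿⠿⠿⠀
⠀⠿⠂⠿⠿⠿⠿⠀
⠀⠀⠀⠀⠀⠀⠀⠀

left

⠿⠿⠂⠂⠂⠂⠿⠿
⠂⠂⠂⠂⠿⠿⠿⠿
⠿⠛⠛⠂⠂⠂⠿⠿
⠿⠂⠂⠂⠂⠂⠿⠿
⠀⠂⠂⠂⣾⠂⠿⠿
⠀⠀⠿⠂⠿⠿⠿⠿
⠀⠀⠿⠂⠿⠿⠿⠿
⠀⠀⠀⠀⠀⠀⠀⠀

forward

⠿⠿⠂⠂⠂⠂⠀⠀
⠿⠿⠂⠂⠂⠂⠿⠿
⠂⠂⠂⠂⠿⠿⠿⠿
⠿⠛⠛⠂⠂⠂⠿⠿
⠿⠂⠂⠂⣾⠂⠿⠿
⠀⠂⠂⠂⠂⠂⠿⠿
⠀⠀⠿⠂⠿⠿⠿⠿
⠀⠀⠿⠂⠿⠿⠿⠿

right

⠿⠂⠂⠂⠂⠀⠀⠀
⠿⠂⠂⠂⠂⠿⠿⠀
⠂⠂⠂⠿⠿⠿⠿⠀
⠛⠛⠂⠂⠂⠿⠿⠀
⠂⠂⠂⠂⣾⠿⠿⠀
⠂⠂⠂⠂⠂⠿⠿⠀
⠀⠿⠂⠿⠿⠿⠿⠀
⠀⠿⠂⠿⠿⠿⠿⠀

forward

⠿⠂⠂⠂⠀⠀⠀⠀
⠿⠂⠂⠂⠂⠀⠀⠀
⠿⠂⠂⠂⠂⠿⠿⠀
⠂⠂⠂⠿⠿⠿⠿⠀
⠛⠛⠂⠂⣾⠿⠿⠀
⠂⠂⠂⠂⠂⠿⠿⠀
⠂⠂⠂⠂⠂⠿⠿⠀
⠀⠿⠂⠿⠿⠿⠿⠀

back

⠿⠂⠂⠂⠂⠀⠀⠀
⠿⠂⠂⠂⠂⠿⠿⠀
⠂⠂⠂⠿⠿⠿⠿⠀
⠛⠛⠂⠂⠂⠿⠿⠀
⠂⠂⠂⠂⣾⠿⠿⠀
⠂⠂⠂⠂⠂⠿⠿⠀
⠀⠿⠂⠿⠿⠿⠿⠀
⠀⠿⠂⠿⠿⠿⠿⠀

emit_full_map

⠿⠿⠂⠂⠂⠀⠀⠀
⠿⠿⠂⠂⠂⠂⠀⠀
⠿⠿⠂⠂⠂⠂⠿⠿
⠂⠂⠂⠂⠿⠿⠿⠿
⠿⠛⠛⠂⠂⠂⠿⠿
⠿⠂⠂⠂⠂⣾⠿⠿
⠀⠂⠂⠂⠂⠂⠿⠿
⠀⠀⠿⠂⠿⠿⠿⠿
⠀⠀⠿⠂⠿⠿⠿⠿

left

⠿⠿⠂⠂⠂⠂⠀⠀
⠿⠿⠂⠂⠂⠂⠿⠿
⠂⠂⠂⠂⠿⠿⠿⠿
⠿⠛⠛⠂⠂⠂⠿⠿
⠿⠂⠂⠂⣾⠂⠿⠿
⠀⠂⠂⠂⠂⠂⠿⠿
⠀⠀⠿⠂⠿⠿⠿⠿
⠀⠀⠿⠂⠿⠿⠿⠿


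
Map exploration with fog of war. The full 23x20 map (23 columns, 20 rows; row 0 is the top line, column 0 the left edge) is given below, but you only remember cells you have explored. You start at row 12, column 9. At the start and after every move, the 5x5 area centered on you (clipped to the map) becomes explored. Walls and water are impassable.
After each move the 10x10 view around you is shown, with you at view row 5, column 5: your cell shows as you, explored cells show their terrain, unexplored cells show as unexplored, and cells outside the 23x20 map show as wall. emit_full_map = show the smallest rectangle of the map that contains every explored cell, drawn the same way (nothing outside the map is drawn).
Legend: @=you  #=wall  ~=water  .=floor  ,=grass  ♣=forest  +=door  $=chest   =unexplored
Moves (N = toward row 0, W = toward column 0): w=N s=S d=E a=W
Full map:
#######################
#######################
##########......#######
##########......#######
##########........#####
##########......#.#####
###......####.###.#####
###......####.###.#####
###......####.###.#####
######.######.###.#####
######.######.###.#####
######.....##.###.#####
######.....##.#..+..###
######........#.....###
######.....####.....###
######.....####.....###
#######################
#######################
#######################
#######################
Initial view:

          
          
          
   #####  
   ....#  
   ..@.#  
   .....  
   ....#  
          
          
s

          
          
   #####  
   ....#  
   ....#  
   ..@..  
   ....#  
   ....#  
          
          

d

          
          
  #####   
  ....##  
  ....##  
  ...@..  
  ....##  
  ....##  
          
          

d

          
          
 #####    
 ....##.  
 ....##.  
 ....@..  
 ....###  
 ....###  
          
          

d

          
          
#####     
....##.#  
....##.#  
.....@.#  
....####  
....####  
          
          

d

          
          
####      
...##.##  
...##.#.  
.....@#.  
...####.  
...####.  
          
          

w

          
          
          
#####.##  
...##.##  
...##@#.  
......#.  
...####.  
...####.  
          

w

          
          
          
   ##.##  
#####.##  
...##@##  
...##.#.  
......#.  
...####.  
...####.  

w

          
          
          
   ##.##  
   ##.##  
#####@##  
...##.##  
...##.#.  
......#.  
...####.  

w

          
          
          
   ##.##  
   ##.##  
   ##@##  
#####.##  
...##.##  
...##.#.  
......#.  

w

          
          
          
   ##.##  
   ##.##  
   ##@##  
   ##.##  
#####.##  
...##.##  
...##.#.  

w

          
          
          
   .....  
   ##.##  
   ##@##  
   ##.##  
   ##.##  
#####.##  
...##.##  

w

          
          
          
   .....  
   .....  
   ##@##  
   ##.##  
   ##.##  
   ##.##  
#####.##  

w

          
          
          
   .....  
   .....  
   ..@..  
   ##.##  
   ##.##  
   ##.##  
   ##.##  

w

##########
          
          
   .....  
   .....  
   ..@..  
   .....  
   ##.##  
   ##.##  
   ##.##  

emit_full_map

    .....
    .....
    ..@..
    .....
    ##.##
    ##.##
    ##.##
    ##.##
######.##
....##.##
....##.#.
.......#.
....####.
....####.

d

##########
          
          
  .....#  
  .....#  
  ...@..  
  .....#  
  ##.###  
  ##.##   
  ##.##   

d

##########
          
          
 .....##  
 .....##  
 ....@..  
 .....#.  
 ##.###.  
 ##.##    
 ##.##    

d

##########
          
          
.....###  
.....###  
.....@.#  
.....#.#  
##.###.#  
##.##     
##.##     

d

##########
          
          
....####  
....####  
.....@##  
....#.##  
#.###.##  
#.##      
#.##      

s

          
          
....####  
....####  
......##  
....#@##  
#.###.##  
#.###.##  
#.##      
#.##      

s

          
....####  
....####  
......##  
....#.##  
#.###@##  
#.###.##  
#.###.##  
#.##      
#.##      

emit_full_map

    .....####
    .....####
    .......##
    .....#.##
    ##.###@##
    ##.###.##
    ##.###.##
    ##.##    
######.##    
....##.##    
....##.#.    
.......#.    
....####.    
....####.    


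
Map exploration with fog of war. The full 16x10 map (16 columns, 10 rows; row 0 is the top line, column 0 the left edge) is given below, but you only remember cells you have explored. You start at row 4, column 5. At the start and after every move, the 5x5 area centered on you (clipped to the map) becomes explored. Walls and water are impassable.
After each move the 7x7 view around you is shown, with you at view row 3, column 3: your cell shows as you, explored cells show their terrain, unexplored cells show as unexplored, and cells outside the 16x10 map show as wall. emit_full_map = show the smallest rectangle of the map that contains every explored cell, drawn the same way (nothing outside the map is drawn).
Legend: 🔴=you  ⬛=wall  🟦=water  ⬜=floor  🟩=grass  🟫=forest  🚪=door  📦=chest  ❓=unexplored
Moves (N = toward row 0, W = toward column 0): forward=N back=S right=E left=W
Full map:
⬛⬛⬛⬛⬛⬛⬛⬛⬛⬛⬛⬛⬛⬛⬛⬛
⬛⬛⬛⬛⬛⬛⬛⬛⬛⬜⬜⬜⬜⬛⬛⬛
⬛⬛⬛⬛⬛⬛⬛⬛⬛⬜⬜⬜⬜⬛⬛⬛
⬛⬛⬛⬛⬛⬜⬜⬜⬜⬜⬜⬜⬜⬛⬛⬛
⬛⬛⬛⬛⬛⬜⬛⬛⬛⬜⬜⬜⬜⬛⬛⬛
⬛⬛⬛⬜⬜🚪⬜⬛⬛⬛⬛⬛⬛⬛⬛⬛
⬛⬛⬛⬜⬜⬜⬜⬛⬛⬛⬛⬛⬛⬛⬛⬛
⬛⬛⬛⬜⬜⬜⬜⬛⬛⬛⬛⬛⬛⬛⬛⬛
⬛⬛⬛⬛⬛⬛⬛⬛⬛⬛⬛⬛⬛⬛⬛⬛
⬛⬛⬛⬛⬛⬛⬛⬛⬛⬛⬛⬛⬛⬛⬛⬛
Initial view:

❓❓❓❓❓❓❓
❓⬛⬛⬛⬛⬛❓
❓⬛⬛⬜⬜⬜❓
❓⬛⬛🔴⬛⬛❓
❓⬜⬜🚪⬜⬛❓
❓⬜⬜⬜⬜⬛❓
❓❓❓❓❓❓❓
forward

❓❓❓❓❓❓❓
❓⬛⬛⬛⬛⬛❓
❓⬛⬛⬛⬛⬛❓
❓⬛⬛🔴⬜⬜❓
❓⬛⬛⬜⬛⬛❓
❓⬜⬜🚪⬜⬛❓
❓⬜⬜⬜⬜⬛❓

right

❓❓❓❓❓❓❓
⬛⬛⬛⬛⬛⬛❓
⬛⬛⬛⬛⬛⬛❓
⬛⬛⬜🔴⬜⬜❓
⬛⬛⬜⬛⬛⬛❓
⬜⬜🚪⬜⬛⬛❓
⬜⬜⬜⬜⬛❓❓

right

❓❓❓❓❓❓❓
⬛⬛⬛⬛⬛⬜❓
⬛⬛⬛⬛⬛⬜❓
⬛⬜⬜🔴⬜⬜❓
⬛⬜⬛⬛⬛⬜❓
⬜🚪⬜⬛⬛⬛❓
⬜⬜⬜⬛❓❓❓

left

❓❓❓❓❓❓❓
⬛⬛⬛⬛⬛⬛⬜
⬛⬛⬛⬛⬛⬛⬜
⬛⬛⬜🔴⬜⬜⬜
⬛⬛⬜⬛⬛⬛⬜
⬜⬜🚪⬜⬛⬛⬛
⬜⬜⬜⬜⬛❓❓

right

❓❓❓❓❓❓❓
⬛⬛⬛⬛⬛⬜❓
⬛⬛⬛⬛⬛⬜❓
⬛⬜⬜🔴⬜⬜❓
⬛⬜⬛⬛⬛⬜❓
⬜🚪⬜⬛⬛⬛❓
⬜⬜⬜⬛❓❓❓

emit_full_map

⬛⬛⬛⬛⬛⬛⬜
⬛⬛⬛⬛⬛⬛⬜
⬛⬛⬜⬜🔴⬜⬜
⬛⬛⬜⬛⬛⬛⬜
⬜⬜🚪⬜⬛⬛⬛
⬜⬜⬜⬜⬛❓❓

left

❓❓❓❓❓❓❓
⬛⬛⬛⬛⬛⬛⬜
⬛⬛⬛⬛⬛⬛⬜
⬛⬛⬜🔴⬜⬜⬜
⬛⬛⬜⬛⬛⬛⬜
⬜⬜🚪⬜⬛⬛⬛
⬜⬜⬜⬜⬛❓❓

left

❓❓❓❓❓❓❓
❓⬛⬛⬛⬛⬛⬛
❓⬛⬛⬛⬛⬛⬛
❓⬛⬛🔴⬜⬜⬜
❓⬛⬛⬜⬛⬛⬛
❓⬜⬜🚪⬜⬛⬛
❓⬜⬜⬜⬜⬛❓

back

❓⬛⬛⬛⬛⬛⬛
❓⬛⬛⬛⬛⬛⬛
❓⬛⬛⬜⬜⬜⬜
❓⬛⬛🔴⬛⬛⬛
❓⬜⬜🚪⬜⬛⬛
❓⬜⬜⬜⬜⬛❓
❓❓❓❓❓❓❓

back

❓⬛⬛⬛⬛⬛⬛
❓⬛⬛⬜⬜⬜⬜
❓⬛⬛⬜⬛⬛⬛
❓⬜⬜🔴⬜⬛⬛
❓⬜⬜⬜⬜⬛❓
❓⬜⬜⬜⬜⬛❓
❓❓❓❓❓❓❓

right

⬛⬛⬛⬛⬛⬛⬜
⬛⬛⬜⬜⬜⬜⬜
⬛⬛⬜⬛⬛⬛⬜
⬜⬜🚪🔴⬛⬛⬛
⬜⬜⬜⬜⬛⬛❓
⬜⬜⬜⬜⬛⬛❓
❓❓❓❓❓❓❓

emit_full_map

⬛⬛⬛⬛⬛⬛⬜
⬛⬛⬛⬛⬛⬛⬜
⬛⬛⬜⬜⬜⬜⬜
⬛⬛⬜⬛⬛⬛⬜
⬜⬜🚪🔴⬛⬛⬛
⬜⬜⬜⬜⬛⬛❓
⬜⬜⬜⬜⬛⬛❓
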